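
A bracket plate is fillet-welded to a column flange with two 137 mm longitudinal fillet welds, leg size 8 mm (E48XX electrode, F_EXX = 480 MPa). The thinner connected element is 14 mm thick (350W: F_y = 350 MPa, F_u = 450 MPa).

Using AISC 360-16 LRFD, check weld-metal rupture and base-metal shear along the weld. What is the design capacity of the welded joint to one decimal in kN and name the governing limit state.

Weld metal: throat = 0.707×8 = 5.656 mm, L = 2×137 = 274 mm. φR_n = 0.75 × 0.6 × 480 × 5.656 × 274 = 334.7 kN.
Base metal shear (14 mm plate): yield φR_n = 1.0×0.6×350×14×274 = 805.6 kN; rupture φR_n = 0.75×0.6×450×14×274 = 776.8 kN; take 776.8 kN (rupture).
Governing: min(334.7, 776.8) = 334.7 kN → weld metal.

334.7 kN (weld metal governs)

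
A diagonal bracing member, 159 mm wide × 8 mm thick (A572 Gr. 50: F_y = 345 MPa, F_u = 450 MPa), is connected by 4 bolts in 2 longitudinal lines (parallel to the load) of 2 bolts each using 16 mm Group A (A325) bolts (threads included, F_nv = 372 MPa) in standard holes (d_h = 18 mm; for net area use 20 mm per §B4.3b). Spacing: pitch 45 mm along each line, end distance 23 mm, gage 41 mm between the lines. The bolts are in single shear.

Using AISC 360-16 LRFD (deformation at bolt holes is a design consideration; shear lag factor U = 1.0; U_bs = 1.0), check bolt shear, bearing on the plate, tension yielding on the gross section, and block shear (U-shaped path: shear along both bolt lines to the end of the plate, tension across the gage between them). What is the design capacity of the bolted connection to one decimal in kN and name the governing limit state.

Bolt shear: A_b = π(16)²/4 = 201.06 mm². φR_n = 0.75 × 372 × 201.06 × 4 × 1 = 224.4 kN.
Bearing (8 mm plate, F_u = 450 MPa): end bolts L_c = 23 − 18/2 = 14, R_n = min(1.2×14×8×450, 2.4×16×8×450) = 60.48 kN/bolt; interior L_c = 45 − 18 = 27, R_n = 116.64 kN/bolt. φR_n = 0.75 × (2×60.48 + 2×116.64) = 265.7 kN.
Tension yield (gross): A_g = 159×8 = 1272 mm². φR_n = 0.90 × 345 × 1272 = 395.0 kN.
Block shear: shear path 2×[23+1×45] = 2×68 mm, A_gv = 1088, A_nv = 2×(68 − 1.5×20)×8 = 608 mm²; tension across gage: (41 − 1×20)×8 = 168 mm². R_n = min(0.6×450×608, 0.6×345×1088) + 1.0×450×168 = min(164.16, 225.22) + 75.6 = 239.76 kN. φR_n = 0.75 × 239.76 = 179.8 kN.
Governing: min(224.4, 265.7, 395.0, 179.8) = 179.8 kN → block shear.

179.8 kN (block shear governs)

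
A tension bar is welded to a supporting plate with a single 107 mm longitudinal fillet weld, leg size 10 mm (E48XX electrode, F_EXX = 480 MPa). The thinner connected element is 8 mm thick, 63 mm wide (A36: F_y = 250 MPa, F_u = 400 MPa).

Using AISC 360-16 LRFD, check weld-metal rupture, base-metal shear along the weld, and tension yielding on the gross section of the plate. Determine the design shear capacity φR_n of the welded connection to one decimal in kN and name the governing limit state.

113.4 kN (gross-section yield governs)

Weld metal: throat = 0.707×10 = 7.07 mm, L = 107 mm. φR_n = 0.75 × 0.6 × 480 × 7.07 × 107 = 163.4 kN.
Base metal shear (8 mm plate): yield φR_n = 1.0×0.6×250×8×107 = 128.4 kN; rupture φR_n = 0.75×0.6×400×8×107 = 154.1 kN; take 128.4 kN (yield).
Tension yield (gross): A_g = 63×8 = 504 mm². φR_n = 0.90 × 250 × 504 = 113.4 kN.
Governing: min(163.4, 128.4, 113.4) = 113.4 kN → gross-section yield.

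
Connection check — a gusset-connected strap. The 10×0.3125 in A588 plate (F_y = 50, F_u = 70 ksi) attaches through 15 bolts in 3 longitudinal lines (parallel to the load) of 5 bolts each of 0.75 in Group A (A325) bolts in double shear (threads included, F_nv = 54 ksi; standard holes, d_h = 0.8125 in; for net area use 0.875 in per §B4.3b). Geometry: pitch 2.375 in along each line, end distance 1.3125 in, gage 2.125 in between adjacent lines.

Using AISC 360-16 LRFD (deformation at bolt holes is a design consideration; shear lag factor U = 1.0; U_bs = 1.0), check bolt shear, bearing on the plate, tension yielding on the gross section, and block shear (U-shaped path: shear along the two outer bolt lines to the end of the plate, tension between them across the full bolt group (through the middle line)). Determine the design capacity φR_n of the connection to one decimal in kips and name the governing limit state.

Bolt shear: A_b = π(0.75)²/4 = 0.44179 in². φR_n = 0.75 × 54 × 0.44179 × 15 × 2 = 536.8 kips.
Bearing (0.3125 in plate, F_u = 70 ksi): end bolts L_c = 1.3125 − 0.8125/2 = 0.90625, R_n = min(1.2×0.90625×0.3125×70, 2.4×0.75×0.3125×70) = 23.789 kips/bolt; interior L_c = 2.375 − 0.8125 = 1.5625, R_n = 39.375 kips/bolt. φR_n = 0.75 × (3×23.789 + 12×39.375) = 407.9 kips.
Tension yield (gross): A_g = 10×0.3125 = 3.125 in². φR_n = 0.90 × 50 × 3.125 = 140.6 kips.
Block shear: shear path 2×[1.3125+4×2.375] = 2×10.8125 in, A_gv = 6.7578, A_nv = 2×(10.8125 − 4.5×0.875)×0.3125 = 4.2969 in²; tension across gage: (4.25 − 2×0.875)×0.3125 = 0.78125 in². R_n = min(0.6×70×4.2969, 0.6×50×6.7578) + 1.0×70×0.78125 = min(180.47, 202.73) + 54.688 = 235.16 kips. φR_n = 0.75 × 235.16 = 176.4 kips.
Governing: min(536.8, 407.9, 140.6, 176.4) = 140.6 kips → gross-section yield.

140.6 kips (gross-section yield governs)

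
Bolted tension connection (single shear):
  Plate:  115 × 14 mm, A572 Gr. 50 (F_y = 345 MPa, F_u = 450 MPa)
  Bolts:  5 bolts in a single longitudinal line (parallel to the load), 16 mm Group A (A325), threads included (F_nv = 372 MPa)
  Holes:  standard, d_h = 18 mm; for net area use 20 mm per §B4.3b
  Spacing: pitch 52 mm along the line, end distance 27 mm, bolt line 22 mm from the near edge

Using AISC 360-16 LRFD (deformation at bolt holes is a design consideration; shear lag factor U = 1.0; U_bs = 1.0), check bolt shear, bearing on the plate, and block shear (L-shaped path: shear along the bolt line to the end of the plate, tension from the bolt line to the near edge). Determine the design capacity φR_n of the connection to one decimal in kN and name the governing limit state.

Bolt shear: A_b = π(16)²/4 = 201.06 mm². φR_n = 0.75 × 372 × 201.06 × 5 × 1 = 280.5 kN.
Bearing (14 mm plate, F_u = 450 MPa): end bolts L_c = 27 − 18/2 = 18, R_n = min(1.2×18×14×450, 2.4×16×14×450) = 136.08 kN/bolt; interior L_c = 52 − 18 = 34, R_n = 241.92 kN/bolt. φR_n = 0.75 × (1×136.08 + 4×241.92) = 827.8 kN.
Block shear: shear path 1×[27+4×52] = 1×235 mm, A_gv = 3290, A_nv = 1×(235 − 4.5×20)×14 = 2030 mm²; tension to near edge: (22 − 0.5×20)×14 = 168 mm². R_n = min(0.6×450×2030, 0.6×345×3290) + 1.0×450×168 = min(548.1, 681.03) + 75.6 = 623.7 kN. φR_n = 0.75 × 623.7 = 467.8 kN.
Governing: min(280.5, 827.8, 467.8) = 280.5 kN → bolt shear.

280.5 kN (bolt shear governs)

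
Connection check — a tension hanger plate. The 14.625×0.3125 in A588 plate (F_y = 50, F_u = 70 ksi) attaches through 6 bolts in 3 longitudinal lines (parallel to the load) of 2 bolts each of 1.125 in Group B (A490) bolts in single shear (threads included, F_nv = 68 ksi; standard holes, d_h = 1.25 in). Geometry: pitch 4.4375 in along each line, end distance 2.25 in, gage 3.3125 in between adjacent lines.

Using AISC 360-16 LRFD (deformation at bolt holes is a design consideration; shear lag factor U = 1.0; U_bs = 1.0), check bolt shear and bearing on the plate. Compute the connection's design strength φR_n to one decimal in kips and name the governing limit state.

228.9 kips (bearing governs)

Bolt shear: A_b = π(1.125)²/4 = 0.99402 in². φR_n = 0.75 × 68 × 0.99402 × 6 × 1 = 304.2 kips.
Bearing (0.3125 in plate, F_u = 70 ksi): end bolts L_c = 2.25 − 1.25/2 = 1.625, R_n = min(1.2×1.625×0.3125×70, 2.4×1.125×0.3125×70) = 42.656 kips/bolt; interior L_c = 4.4375 − 1.25 = 3.1875, R_n = 59.063 kips/bolt. φR_n = 0.75 × (3×42.656 + 3×59.063) = 228.9 kips.
Governing: min(304.2, 228.9) = 228.9 kips → bearing.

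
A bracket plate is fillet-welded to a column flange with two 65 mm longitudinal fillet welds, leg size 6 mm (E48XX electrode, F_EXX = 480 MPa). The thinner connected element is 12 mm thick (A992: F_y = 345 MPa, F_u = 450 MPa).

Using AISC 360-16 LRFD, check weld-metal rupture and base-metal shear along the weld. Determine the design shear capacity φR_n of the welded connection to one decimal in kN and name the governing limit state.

Weld metal: throat = 0.707×6 = 4.242 mm, L = 2×65 = 130 mm. φR_n = 0.75 × 0.6 × 480 × 4.242 × 130 = 119.1 kN.
Base metal shear (12 mm plate): yield φR_n = 1.0×0.6×345×12×130 = 322.9 kN; rupture φR_n = 0.75×0.6×450×12×130 = 315.9 kN; take 315.9 kN (rupture).
Governing: min(119.1, 315.9) = 119.1 kN → weld metal.

119.1 kN (weld metal governs)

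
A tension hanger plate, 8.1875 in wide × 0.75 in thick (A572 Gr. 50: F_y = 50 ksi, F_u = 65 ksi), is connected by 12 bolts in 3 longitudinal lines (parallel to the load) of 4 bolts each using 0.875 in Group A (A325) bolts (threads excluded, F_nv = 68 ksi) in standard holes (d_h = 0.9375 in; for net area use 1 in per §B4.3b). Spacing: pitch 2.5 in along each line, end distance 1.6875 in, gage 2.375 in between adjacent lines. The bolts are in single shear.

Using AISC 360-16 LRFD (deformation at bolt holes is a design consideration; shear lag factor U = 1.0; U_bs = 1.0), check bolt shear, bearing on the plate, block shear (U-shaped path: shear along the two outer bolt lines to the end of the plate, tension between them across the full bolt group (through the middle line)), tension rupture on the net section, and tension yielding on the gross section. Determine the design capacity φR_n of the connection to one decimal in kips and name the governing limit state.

189.7 kips (net-section rupture governs)

Bolt shear: A_b = π(0.875)²/4 = 0.60132 in². φR_n = 0.75 × 68 × 0.60132 × 12 × 1 = 368.0 kips.
Bearing (0.75 in plate, F_u = 65 ksi): end bolts L_c = 1.6875 − 0.9375/2 = 1.21875, R_n = min(1.2×1.21875×0.75×65, 2.4×0.875×0.75×65) = 71.297 kips/bolt; interior L_c = 2.5 − 0.9375 = 1.5625, R_n = 91.406 kips/bolt. φR_n = 0.75 × (3×71.297 + 9×91.406) = 777.4 kips.
Block shear: shear path 2×[1.6875+3×2.5] = 2×9.1875 in, A_gv = 13.781, A_nv = 2×(9.1875 − 3.5×1)×0.75 = 8.5313 in²; tension across gage: (4.75 − 2×1)×0.75 = 2.0625 in². R_n = min(0.6×65×8.5313, 0.6×50×13.781) + 1.0×65×2.0625 = min(332.72, 413.43) + 134.06 = 466.78 kips. φR_n = 0.75 × 466.78 = 350.1 kips.
Tension rupture (net): A_n = (8.1875 − 3×1)×0.75 = 3.8906 in² (U = 1.0, A_e = A_n). φR_n = 0.75 × 65 × 3.8906 = 189.7 kips.
Tension yield (gross): A_g = 8.1875×0.75 = 6.1406 in². φR_n = 0.90 × 50 × 6.1406 = 276.3 kips.
Governing: min(368.0, 777.4, 350.1, 189.7, 276.3) = 189.7 kips → net-section rupture.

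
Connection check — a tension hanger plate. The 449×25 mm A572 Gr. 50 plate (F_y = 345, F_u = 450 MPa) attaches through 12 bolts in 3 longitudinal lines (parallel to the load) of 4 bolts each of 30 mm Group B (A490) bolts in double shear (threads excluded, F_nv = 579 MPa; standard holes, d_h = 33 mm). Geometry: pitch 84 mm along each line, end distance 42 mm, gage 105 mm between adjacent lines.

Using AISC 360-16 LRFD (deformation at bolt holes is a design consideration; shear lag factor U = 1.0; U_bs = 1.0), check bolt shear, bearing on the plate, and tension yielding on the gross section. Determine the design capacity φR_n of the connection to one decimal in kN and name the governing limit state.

Bolt shear: A_b = π(30)²/4 = 706.86 mm². φR_n = 0.75 × 579 × 706.86 × 12 × 2 = 7366.9 kN.
Bearing (25 mm plate, F_u = 450 MPa): end bolts L_c = 42 − 33/2 = 25.5, R_n = min(1.2×25.5×25×450, 2.4×30×25×450) = 344.25 kN/bolt; interior L_c = 84 − 33 = 51, R_n = 688.5 kN/bolt. φR_n = 0.75 × (3×344.25 + 9×688.5) = 5421.9 kN.
Tension yield (gross): A_g = 449×25 = 11225 mm². φR_n = 0.90 × 345 × 11225 = 3485.4 kN.
Governing: min(7366.9, 5421.9, 3485.4) = 3485.4 kN → gross-section yield.

3485.4 kN (gross-section yield governs)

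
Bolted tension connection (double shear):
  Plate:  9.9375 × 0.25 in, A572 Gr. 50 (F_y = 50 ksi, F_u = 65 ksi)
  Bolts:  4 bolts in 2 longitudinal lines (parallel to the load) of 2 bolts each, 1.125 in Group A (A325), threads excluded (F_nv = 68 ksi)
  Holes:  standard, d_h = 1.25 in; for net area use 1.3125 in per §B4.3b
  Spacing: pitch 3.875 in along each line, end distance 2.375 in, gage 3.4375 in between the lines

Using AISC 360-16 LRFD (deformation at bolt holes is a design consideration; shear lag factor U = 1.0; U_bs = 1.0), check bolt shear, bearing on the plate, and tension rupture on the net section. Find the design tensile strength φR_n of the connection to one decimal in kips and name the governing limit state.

89.1 kips (net-section rupture governs)

Bolt shear: A_b = π(1.125)²/4 = 0.99402 in². φR_n = 0.75 × 68 × 0.99402 × 4 × 2 = 405.6 kips.
Bearing (0.25 in plate, F_u = 65 ksi): end bolts L_c = 2.375 − 1.25/2 = 1.75, R_n = min(1.2×1.75×0.25×65, 2.4×1.125×0.25×65) = 34.125 kips/bolt; interior L_c = 3.875 − 1.25 = 2.625, R_n = 43.875 kips/bolt. φR_n = 0.75 × (2×34.125 + 2×43.875) = 117.0 kips.
Tension rupture (net): A_n = (9.9375 − 2×1.3125)×0.25 = 1.8281 in² (U = 1.0, A_e = A_n). φR_n = 0.75 × 65 × 1.8281 = 89.1 kips.
Governing: min(405.6, 117.0, 89.1) = 89.1 kips → net-section rupture.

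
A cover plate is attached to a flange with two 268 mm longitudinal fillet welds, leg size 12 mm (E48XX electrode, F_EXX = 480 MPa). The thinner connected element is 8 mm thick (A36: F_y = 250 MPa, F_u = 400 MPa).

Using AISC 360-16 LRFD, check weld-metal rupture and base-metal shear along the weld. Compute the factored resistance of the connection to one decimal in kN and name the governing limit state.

643.2 kN (base-metal shear governs)

Weld metal: throat = 0.707×12 = 8.484 mm, L = 2×268 = 536 mm. φR_n = 0.75 × 0.6 × 480 × 8.484 × 536 = 982.2 kN.
Base metal shear (8 mm plate): yield φR_n = 1.0×0.6×250×8×536 = 643.2 kN; rupture φR_n = 0.75×0.6×400×8×536 = 771.8 kN; take 643.2 kN (yield).
Governing: min(982.2, 643.2) = 643.2 kN → base-metal shear.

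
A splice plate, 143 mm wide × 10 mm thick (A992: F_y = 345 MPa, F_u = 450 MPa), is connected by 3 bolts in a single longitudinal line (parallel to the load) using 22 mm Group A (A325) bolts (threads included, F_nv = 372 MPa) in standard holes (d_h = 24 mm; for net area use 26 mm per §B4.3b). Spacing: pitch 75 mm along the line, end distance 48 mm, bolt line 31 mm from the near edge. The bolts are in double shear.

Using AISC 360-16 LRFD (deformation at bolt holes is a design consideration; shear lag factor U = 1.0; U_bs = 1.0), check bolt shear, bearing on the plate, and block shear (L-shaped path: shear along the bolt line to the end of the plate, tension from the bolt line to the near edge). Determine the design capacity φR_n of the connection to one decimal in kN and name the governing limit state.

330.1 kN (block shear governs)

Bolt shear: A_b = π(22)²/4 = 380.13 mm². φR_n = 0.75 × 372 × 380.13 × 3 × 2 = 636.3 kN.
Bearing (10 mm plate, F_u = 450 MPa): end bolts L_c = 48 − 24/2 = 36, R_n = min(1.2×36×10×450, 2.4×22×10×450) = 194.4 kN/bolt; interior L_c = 75 − 24 = 51, R_n = 237.6 kN/bolt. φR_n = 0.75 × (1×194.4 + 2×237.6) = 502.2 kN.
Block shear: shear path 1×[48+2×75] = 1×198 mm, A_gv = 1980, A_nv = 1×(198 − 2.5×26)×10 = 1330 mm²; tension to near edge: (31 − 0.5×26)×10 = 180 mm². R_n = min(0.6×450×1330, 0.6×345×1980) + 1.0×450×180 = min(359.1, 409.86) + 81 = 440.1 kN. φR_n = 0.75 × 440.1 = 330.1 kN.
Governing: min(636.3, 502.2, 330.1) = 330.1 kN → block shear.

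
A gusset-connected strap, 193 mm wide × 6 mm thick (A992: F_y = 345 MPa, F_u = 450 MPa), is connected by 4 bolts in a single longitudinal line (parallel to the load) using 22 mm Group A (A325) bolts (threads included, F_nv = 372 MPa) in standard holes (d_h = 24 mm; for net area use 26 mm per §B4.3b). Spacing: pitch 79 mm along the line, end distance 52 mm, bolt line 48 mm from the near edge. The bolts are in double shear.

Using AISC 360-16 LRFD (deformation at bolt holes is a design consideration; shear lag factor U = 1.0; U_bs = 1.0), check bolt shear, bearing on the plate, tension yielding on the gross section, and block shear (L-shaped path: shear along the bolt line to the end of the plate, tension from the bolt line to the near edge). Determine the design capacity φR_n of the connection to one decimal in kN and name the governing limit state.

Bolt shear: A_b = π(22)²/4 = 380.13 mm². φR_n = 0.75 × 372 × 380.13 × 4 × 2 = 848.5 kN.
Bearing (6 mm plate, F_u = 450 MPa): end bolts L_c = 52 − 24/2 = 40, R_n = min(1.2×40×6×450, 2.4×22×6×450) = 129.6 kN/bolt; interior L_c = 79 − 24 = 55, R_n = 142.56 kN/bolt. φR_n = 0.75 × (1×129.6 + 3×142.56) = 418.0 kN.
Tension yield (gross): A_g = 193×6 = 1158 mm². φR_n = 0.90 × 345 × 1158 = 359.6 kN.
Block shear: shear path 1×[52+3×79] = 1×289 mm, A_gv = 1734, A_nv = 1×(289 − 3.5×26)×6 = 1188 mm²; tension to near edge: (48 − 0.5×26)×6 = 210 mm². R_n = min(0.6×450×1188, 0.6×345×1734) + 1.0×450×210 = min(320.76, 358.94) + 94.5 = 415.26 kN. φR_n = 0.75 × 415.26 = 311.4 kN.
Governing: min(848.5, 418.0, 359.6, 311.4) = 311.4 kN → block shear.

311.4 kN (block shear governs)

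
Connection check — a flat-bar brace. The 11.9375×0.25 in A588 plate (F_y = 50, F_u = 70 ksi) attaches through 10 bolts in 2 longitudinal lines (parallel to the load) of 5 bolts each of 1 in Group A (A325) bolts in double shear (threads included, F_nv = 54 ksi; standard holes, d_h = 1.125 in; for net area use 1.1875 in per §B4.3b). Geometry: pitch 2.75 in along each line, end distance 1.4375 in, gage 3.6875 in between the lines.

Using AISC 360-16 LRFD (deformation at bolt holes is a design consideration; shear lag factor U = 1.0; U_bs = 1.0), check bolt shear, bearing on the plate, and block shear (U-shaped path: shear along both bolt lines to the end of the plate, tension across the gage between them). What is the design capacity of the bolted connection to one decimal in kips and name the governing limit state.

Bolt shear: A_b = π(1)²/4 = 0.7854 in². φR_n = 0.75 × 54 × 0.7854 × 10 × 2 = 636.2 kips.
Bearing (0.25 in plate, F_u = 70 ksi): end bolts L_c = 1.4375 − 1.125/2 = 0.875, R_n = min(1.2×0.875×0.25×70, 2.4×1×0.25×70) = 18.375 kips/bolt; interior L_c = 2.75 − 1.125 = 1.625, R_n = 34.125 kips/bolt. φR_n = 0.75 × (2×18.375 + 8×34.125) = 232.3 kips.
Block shear: shear path 2×[1.4375+4×2.75] = 2×12.4375 in, A_gv = 6.2188, A_nv = 2×(12.4375 − 4.5×1.1875)×0.25 = 3.5469 in²; tension across gage: (3.6875 − 1×1.1875)×0.25 = 0.625 in². R_n = min(0.6×70×3.5469, 0.6×50×6.2188) + 1.0×70×0.625 = min(148.97, 186.56) + 43.75 = 192.72 kips. φR_n = 0.75 × 192.72 = 144.5 kips.
Governing: min(636.2, 232.3, 144.5) = 144.5 kips → block shear.

144.5 kips (block shear governs)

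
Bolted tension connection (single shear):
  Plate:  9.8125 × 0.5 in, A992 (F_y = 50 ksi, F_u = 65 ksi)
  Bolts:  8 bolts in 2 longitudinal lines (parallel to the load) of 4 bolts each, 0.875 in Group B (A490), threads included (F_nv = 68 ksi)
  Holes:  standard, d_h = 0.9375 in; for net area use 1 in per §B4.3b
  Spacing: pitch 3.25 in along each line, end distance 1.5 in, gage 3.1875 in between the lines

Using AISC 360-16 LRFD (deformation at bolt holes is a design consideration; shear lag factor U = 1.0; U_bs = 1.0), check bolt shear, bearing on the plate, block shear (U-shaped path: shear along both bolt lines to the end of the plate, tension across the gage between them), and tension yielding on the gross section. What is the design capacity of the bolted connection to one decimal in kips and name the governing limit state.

220.8 kips (gross-section yield governs)

Bolt shear: A_b = π(0.875)²/4 = 0.60132 in². φR_n = 0.75 × 68 × 0.60132 × 8 × 1 = 245.3 kips.
Bearing (0.5 in plate, F_u = 65 ksi): end bolts L_c = 1.5 − 0.9375/2 = 1.03125, R_n = min(1.2×1.03125×0.5×65, 2.4×0.875×0.5×65) = 40.219 kips/bolt; interior L_c = 3.25 − 0.9375 = 2.3125, R_n = 68.25 kips/bolt. φR_n = 0.75 × (2×40.219 + 6×68.25) = 367.5 kips.
Block shear: shear path 2×[1.5+3×3.25] = 2×11.25 in, A_gv = 11.25, A_nv = 2×(11.25 − 3.5×1)×0.5 = 7.75 in²; tension across gage: (3.1875 − 1×1)×0.5 = 1.0938 in². R_n = min(0.6×65×7.75, 0.6×50×11.25) + 1.0×65×1.0938 = min(302.25, 337.5) + 71.097 = 373.35 kips. φR_n = 0.75 × 373.35 = 280.0 kips.
Tension yield (gross): A_g = 9.8125×0.5 = 4.9063 in². φR_n = 0.90 × 50 × 4.9063 = 220.8 kips.
Governing: min(245.3, 367.5, 280.0, 220.8) = 220.8 kips → gross-section yield.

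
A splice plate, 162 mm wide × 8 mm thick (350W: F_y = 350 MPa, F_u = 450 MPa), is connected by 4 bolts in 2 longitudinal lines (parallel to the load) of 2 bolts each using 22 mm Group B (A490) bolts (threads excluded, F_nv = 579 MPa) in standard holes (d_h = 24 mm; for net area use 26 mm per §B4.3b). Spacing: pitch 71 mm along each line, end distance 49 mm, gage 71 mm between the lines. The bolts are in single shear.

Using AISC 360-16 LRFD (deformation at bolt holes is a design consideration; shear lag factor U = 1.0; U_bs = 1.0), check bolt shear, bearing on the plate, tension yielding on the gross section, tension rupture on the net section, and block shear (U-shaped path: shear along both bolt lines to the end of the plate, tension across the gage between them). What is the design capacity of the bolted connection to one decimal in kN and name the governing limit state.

297.0 kN (net-section rupture governs)

Bolt shear: A_b = π(22)²/4 = 380.13 mm². φR_n = 0.75 × 579 × 380.13 × 4 × 1 = 660.3 kN.
Bearing (8 mm plate, F_u = 450 MPa): end bolts L_c = 49 − 24/2 = 37, R_n = min(1.2×37×8×450, 2.4×22×8×450) = 159.84 kN/bolt; interior L_c = 71 − 24 = 47, R_n = 190.08 kN/bolt. φR_n = 0.75 × (2×159.84 + 2×190.08) = 524.9 kN.
Tension yield (gross): A_g = 162×8 = 1296 mm². φR_n = 0.90 × 350 × 1296 = 408.2 kN.
Tension rupture (net): A_n = (162 − 2×26)×8 = 880 mm² (U = 1.0, A_e = A_n). φR_n = 0.75 × 450 × 880 = 297.0 kN.
Block shear: shear path 2×[49+1×71] = 2×120 mm, A_gv = 1920, A_nv = 2×(120 − 1.5×26)×8 = 1296 mm²; tension across gage: (71 − 1×26)×8 = 360 mm². R_n = min(0.6×450×1296, 0.6×350×1920) + 1.0×450×360 = min(349.92, 403.2) + 162 = 511.92 kN. φR_n = 0.75 × 511.92 = 383.9 kN.
Governing: min(660.3, 524.9, 408.2, 297.0, 383.9) = 297.0 kN → net-section rupture.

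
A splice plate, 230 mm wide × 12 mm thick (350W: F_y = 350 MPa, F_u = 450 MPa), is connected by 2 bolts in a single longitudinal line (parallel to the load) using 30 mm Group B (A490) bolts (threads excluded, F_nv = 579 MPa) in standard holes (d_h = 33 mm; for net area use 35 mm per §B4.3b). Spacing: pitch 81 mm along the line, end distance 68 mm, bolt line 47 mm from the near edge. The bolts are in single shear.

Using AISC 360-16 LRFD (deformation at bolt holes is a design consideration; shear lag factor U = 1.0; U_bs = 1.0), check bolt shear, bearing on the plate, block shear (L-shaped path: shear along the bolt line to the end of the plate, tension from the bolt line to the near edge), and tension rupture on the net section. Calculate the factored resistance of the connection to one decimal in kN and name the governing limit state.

Bolt shear: A_b = π(30)²/4 = 706.86 mm². φR_n = 0.75 × 579 × 706.86 × 2 × 1 = 613.9 kN.
Bearing (12 mm plate, F_u = 450 MPa): end bolts L_c = 68 − 33/2 = 51.5, R_n = min(1.2×51.5×12×450, 2.4×30×12×450) = 333.72 kN/bolt; interior L_c = 81 − 33 = 48, R_n = 311.04 kN/bolt. φR_n = 0.75 × (1×333.72 + 1×311.04) = 483.6 kN.
Block shear: shear path 1×[68+1×81] = 1×149 mm, A_gv = 1788, A_nv = 1×(149 − 1.5×35)×12 = 1158 mm²; tension to near edge: (47 − 0.5×35)×12 = 354 mm². R_n = min(0.6×450×1158, 0.6×350×1788) + 1.0×450×354 = min(312.66, 375.48) + 159.3 = 471.96 kN. φR_n = 0.75 × 471.96 = 354.0 kN.
Tension rupture (net): A_n = (230 − 1×35)×12 = 2340 mm² (U = 1.0, A_e = A_n). φR_n = 0.75 × 450 × 2340 = 789.8 kN.
Governing: min(613.9, 483.6, 354.0, 789.8) = 354.0 kN → block shear.

354.0 kN (block shear governs)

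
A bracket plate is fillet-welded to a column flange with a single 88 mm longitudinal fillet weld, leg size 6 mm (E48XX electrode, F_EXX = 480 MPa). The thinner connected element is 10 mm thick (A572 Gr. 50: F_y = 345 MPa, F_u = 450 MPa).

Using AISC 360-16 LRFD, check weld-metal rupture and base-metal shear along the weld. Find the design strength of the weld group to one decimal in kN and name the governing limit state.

80.6 kN (weld metal governs)

Weld metal: throat = 0.707×6 = 4.242 mm, L = 88 mm. φR_n = 0.75 × 0.6 × 480 × 4.242 × 88 = 80.6 kN.
Base metal shear (10 mm plate): yield φR_n = 1.0×0.6×345×10×88 = 182.2 kN; rupture φR_n = 0.75×0.6×450×10×88 = 178.2 kN; take 178.2 kN (rupture).
Governing: min(80.6, 178.2) = 80.6 kN → weld metal.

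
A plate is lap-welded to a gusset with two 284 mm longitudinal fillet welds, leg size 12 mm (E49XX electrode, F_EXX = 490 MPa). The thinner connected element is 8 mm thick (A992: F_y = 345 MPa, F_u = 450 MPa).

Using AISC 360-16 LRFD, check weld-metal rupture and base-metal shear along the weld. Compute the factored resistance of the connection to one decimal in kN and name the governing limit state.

920.2 kN (base-metal shear governs)

Weld metal: throat = 0.707×12 = 8.484 mm, L = 2×284 = 568 mm. φR_n = 0.75 × 0.6 × 490 × 8.484 × 568 = 1062.6 kN.
Base metal shear (8 mm plate): yield φR_n = 1.0×0.6×345×8×568 = 940.6 kN; rupture φR_n = 0.75×0.6×450×8×568 = 920.2 kN; take 920.2 kN (rupture).
Governing: min(1062.6, 920.2) = 920.2 kN → base-metal shear.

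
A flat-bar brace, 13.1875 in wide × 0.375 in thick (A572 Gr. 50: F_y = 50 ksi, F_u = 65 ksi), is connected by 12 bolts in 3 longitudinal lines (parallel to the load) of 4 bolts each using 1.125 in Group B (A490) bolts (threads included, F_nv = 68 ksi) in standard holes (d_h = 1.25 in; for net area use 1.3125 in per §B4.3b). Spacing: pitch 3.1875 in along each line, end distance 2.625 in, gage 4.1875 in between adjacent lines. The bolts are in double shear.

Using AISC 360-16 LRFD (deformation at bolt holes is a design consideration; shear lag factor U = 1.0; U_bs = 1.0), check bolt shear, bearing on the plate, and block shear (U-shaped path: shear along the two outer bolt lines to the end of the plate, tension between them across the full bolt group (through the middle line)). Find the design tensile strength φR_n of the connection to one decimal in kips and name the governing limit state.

Bolt shear: A_b = π(1.125)²/4 = 0.99402 in². φR_n = 0.75 × 68 × 0.99402 × 12 × 2 = 1216.7 kips.
Bearing (0.375 in plate, F_u = 65 ksi): end bolts L_c = 2.625 − 1.25/2 = 2, R_n = min(1.2×2×0.375×65, 2.4×1.125×0.375×65) = 58.5 kips/bolt; interior L_c = 3.1875 − 1.25 = 1.9375, R_n = 56.672 kips/bolt. φR_n = 0.75 × (3×58.5 + 9×56.672) = 514.2 kips.
Block shear: shear path 2×[2.625+3×3.1875] = 2×12.1875 in, A_gv = 9.1406, A_nv = 2×(12.1875 − 3.5×1.3125)×0.375 = 5.6953 in²; tension across gage: (8.375 − 2×1.3125)×0.375 = 2.1563 in². R_n = min(0.6×65×5.6953, 0.6×50×9.1406) + 1.0×65×2.1563 = min(222.12, 274.22) + 140.16 = 362.28 kips. φR_n = 0.75 × 362.28 = 271.7 kips.
Governing: min(1216.7, 514.2, 271.7) = 271.7 kips → block shear.

271.7 kips (block shear governs)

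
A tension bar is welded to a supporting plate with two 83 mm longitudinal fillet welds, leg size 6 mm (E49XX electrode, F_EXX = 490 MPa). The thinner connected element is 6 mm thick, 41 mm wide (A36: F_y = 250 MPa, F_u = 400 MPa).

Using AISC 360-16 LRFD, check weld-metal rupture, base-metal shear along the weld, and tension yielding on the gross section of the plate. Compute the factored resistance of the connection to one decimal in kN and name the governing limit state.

Weld metal: throat = 0.707×6 = 4.242 mm, L = 2×83 = 166 mm. φR_n = 0.75 × 0.6 × 490 × 4.242 × 166 = 155.3 kN.
Base metal shear (6 mm plate): yield φR_n = 1.0×0.6×250×6×166 = 149.4 kN; rupture φR_n = 0.75×0.6×400×6×166 = 179.3 kN; take 149.4 kN (yield).
Tension yield (gross): A_g = 41×6 = 246 mm². φR_n = 0.90 × 250 × 246 = 55.4 kN.
Governing: min(155.3, 149.4, 55.4) = 55.4 kN → gross-section yield.

55.4 kN (gross-section yield governs)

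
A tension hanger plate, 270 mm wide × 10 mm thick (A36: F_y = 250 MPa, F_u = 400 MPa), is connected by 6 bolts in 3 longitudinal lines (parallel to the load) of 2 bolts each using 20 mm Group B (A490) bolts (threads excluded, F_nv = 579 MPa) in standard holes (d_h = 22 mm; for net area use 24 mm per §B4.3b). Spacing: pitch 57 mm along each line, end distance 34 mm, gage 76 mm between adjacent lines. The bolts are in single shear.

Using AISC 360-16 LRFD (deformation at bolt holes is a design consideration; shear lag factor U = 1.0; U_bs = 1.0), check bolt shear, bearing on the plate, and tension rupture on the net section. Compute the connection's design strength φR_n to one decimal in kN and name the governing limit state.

594.0 kN (net-section rupture governs)

Bolt shear: A_b = π(20)²/4 = 314.16 mm². φR_n = 0.75 × 579 × 314.16 × 6 × 1 = 818.5 kN.
Bearing (10 mm plate, F_u = 400 MPa): end bolts L_c = 34 − 22/2 = 23, R_n = min(1.2×23×10×400, 2.4×20×10×400) = 110.4 kN/bolt; interior L_c = 57 − 22 = 35, R_n = 168 kN/bolt. φR_n = 0.75 × (3×110.4 + 3×168) = 626.4 kN.
Tension rupture (net): A_n = (270 − 3×24)×10 = 1980 mm² (U = 1.0, A_e = A_n). φR_n = 0.75 × 400 × 1980 = 594.0 kN.
Governing: min(818.5, 626.4, 594.0) = 594.0 kN → net-section rupture.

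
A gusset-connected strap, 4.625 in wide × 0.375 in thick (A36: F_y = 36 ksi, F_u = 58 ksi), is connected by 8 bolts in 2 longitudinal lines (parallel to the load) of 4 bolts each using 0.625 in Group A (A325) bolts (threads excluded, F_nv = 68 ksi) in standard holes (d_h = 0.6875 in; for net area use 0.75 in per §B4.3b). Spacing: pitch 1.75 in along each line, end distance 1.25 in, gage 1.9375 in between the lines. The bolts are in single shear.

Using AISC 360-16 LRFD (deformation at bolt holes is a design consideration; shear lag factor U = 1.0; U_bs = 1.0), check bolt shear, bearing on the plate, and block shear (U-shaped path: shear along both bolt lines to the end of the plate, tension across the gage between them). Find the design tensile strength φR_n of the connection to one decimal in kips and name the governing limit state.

Bolt shear: A_b = π(0.625)²/4 = 0.3068 in². φR_n = 0.75 × 68 × 0.3068 × 8 × 1 = 125.2 kips.
Bearing (0.375 in plate, F_u = 58 ksi): end bolts L_c = 1.25 − 0.6875/2 = 0.90625, R_n = min(1.2×0.90625×0.375×58, 2.4×0.625×0.375×58) = 23.653 kips/bolt; interior L_c = 1.75 − 0.6875 = 1.0625, R_n = 27.731 kips/bolt. φR_n = 0.75 × (2×23.653 + 6×27.731) = 160.3 kips.
Block shear: shear path 2×[1.25+3×1.75] = 2×6.5 in, A_gv = 4.875, A_nv = 2×(6.5 − 3.5×0.75)×0.375 = 2.9063 in²; tension across gage: (1.9375 − 1×0.75)×0.375 = 0.44531 in². R_n = min(0.6×58×2.9063, 0.6×36×4.875) + 1.0×58×0.44531 = min(101.14, 105.3) + 25.828 = 126.97 kips. φR_n = 0.75 × 126.97 = 95.2 kips.
Governing: min(125.2, 160.3, 95.2) = 95.2 kips → block shear.

95.2 kips (block shear governs)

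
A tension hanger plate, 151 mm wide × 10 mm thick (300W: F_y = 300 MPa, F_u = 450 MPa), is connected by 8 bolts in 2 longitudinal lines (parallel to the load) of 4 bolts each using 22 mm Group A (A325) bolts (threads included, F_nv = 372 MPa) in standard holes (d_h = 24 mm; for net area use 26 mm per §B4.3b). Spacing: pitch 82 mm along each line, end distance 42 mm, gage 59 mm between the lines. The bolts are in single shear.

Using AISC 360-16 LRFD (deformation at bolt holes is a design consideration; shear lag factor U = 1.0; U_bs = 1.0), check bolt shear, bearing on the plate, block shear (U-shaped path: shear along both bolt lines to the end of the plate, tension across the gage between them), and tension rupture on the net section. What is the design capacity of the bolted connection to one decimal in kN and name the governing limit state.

Bolt shear: A_b = π(22)²/4 = 380.13 mm². φR_n = 0.75 × 372 × 380.13 × 8 × 1 = 848.5 kN.
Bearing (10 mm plate, F_u = 450 MPa): end bolts L_c = 42 − 24/2 = 30, R_n = min(1.2×30×10×450, 2.4×22×10×450) = 162 kN/bolt; interior L_c = 82 − 24 = 58, R_n = 237.6 kN/bolt. φR_n = 0.75 × (2×162 + 6×237.6) = 1312.2 kN.
Block shear: shear path 2×[42+3×82] = 2×288 mm, A_gv = 5760, A_nv = 2×(288 − 3.5×26)×10 = 3940 mm²; tension across gage: (59 − 1×26)×10 = 330 mm². R_n = min(0.6×450×3940, 0.6×300×5760) + 1.0×450×330 = min(1063.8, 1036.8) + 148.5 = 1185.3 kN. φR_n = 0.75 × 1185.3 = 889.0 kN.
Tension rupture (net): A_n = (151 − 2×26)×10 = 990 mm² (U = 1.0, A_e = A_n). φR_n = 0.75 × 450 × 990 = 334.1 kN.
Governing: min(848.5, 1312.2, 889.0, 334.1) = 334.1 kN → net-section rupture.

334.1 kN (net-section rupture governs)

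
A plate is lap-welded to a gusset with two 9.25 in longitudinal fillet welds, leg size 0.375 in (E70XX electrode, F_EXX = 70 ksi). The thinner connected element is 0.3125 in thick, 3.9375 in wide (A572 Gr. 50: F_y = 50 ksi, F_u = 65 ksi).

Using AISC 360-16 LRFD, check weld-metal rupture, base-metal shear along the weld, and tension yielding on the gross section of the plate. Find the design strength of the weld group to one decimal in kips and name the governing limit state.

55.4 kips (gross-section yield governs)

Weld metal: throat = 0.707×0.375 = 0.26513 in, L = 2×9.25 = 18.5 in. φR_n = 0.75 × 0.6 × 70 × 0.26513 × 18.5 = 154.5 kips.
Base metal shear (0.3125 in plate): yield φR_n = 1.0×0.6×50×0.3125×18.5 = 173.4 kips; rupture φR_n = 0.75×0.6×65×0.3125×18.5 = 169.1 kips; take 169.1 kips (rupture).
Tension yield (gross): A_g = 3.9375×0.3125 = 1.2305 in². φR_n = 0.90 × 50 × 1.2305 = 55.4 kips.
Governing: min(154.5, 169.1, 55.4) = 55.4 kips → gross-section yield.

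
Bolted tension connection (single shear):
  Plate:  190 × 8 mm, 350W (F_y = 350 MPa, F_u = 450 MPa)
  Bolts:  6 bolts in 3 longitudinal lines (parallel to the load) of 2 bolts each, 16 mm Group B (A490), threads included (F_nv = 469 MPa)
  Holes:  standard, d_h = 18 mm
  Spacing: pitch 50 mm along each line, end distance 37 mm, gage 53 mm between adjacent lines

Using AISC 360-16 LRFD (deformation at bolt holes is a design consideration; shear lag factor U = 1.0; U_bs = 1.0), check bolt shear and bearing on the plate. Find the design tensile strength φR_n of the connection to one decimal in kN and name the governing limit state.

Bolt shear: A_b = π(16)²/4 = 201.06 mm². φR_n = 0.75 × 469 × 201.06 × 6 × 1 = 424.3 kN.
Bearing (8 mm plate, F_u = 450 MPa): end bolts L_c = 37 − 18/2 = 28, R_n = min(1.2×28×8×450, 2.4×16×8×450) = 120.96 kN/bolt; interior L_c = 50 − 18 = 32, R_n = 138.24 kN/bolt. φR_n = 0.75 × (3×120.96 + 3×138.24) = 583.2 kN.
Governing: min(424.3, 583.2) = 424.3 kN → bolt shear.

424.3 kN (bolt shear governs)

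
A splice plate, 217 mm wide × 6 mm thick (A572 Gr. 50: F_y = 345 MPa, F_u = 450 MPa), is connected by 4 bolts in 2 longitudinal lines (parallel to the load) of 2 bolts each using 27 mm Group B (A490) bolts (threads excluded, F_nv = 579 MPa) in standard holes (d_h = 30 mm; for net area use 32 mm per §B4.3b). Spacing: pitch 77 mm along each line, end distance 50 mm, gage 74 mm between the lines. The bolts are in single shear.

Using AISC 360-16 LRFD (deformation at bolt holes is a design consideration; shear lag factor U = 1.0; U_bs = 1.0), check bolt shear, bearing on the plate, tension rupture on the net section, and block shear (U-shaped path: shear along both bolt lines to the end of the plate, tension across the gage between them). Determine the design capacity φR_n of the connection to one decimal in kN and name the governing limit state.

Bolt shear: A_b = π(27)²/4 = 572.56 mm². φR_n = 0.75 × 579 × 572.56 × 4 × 1 = 994.5 kN.
Bearing (6 mm plate, F_u = 450 MPa): end bolts L_c = 50 − 30/2 = 35, R_n = min(1.2×35×6×450, 2.4×27×6×450) = 113.4 kN/bolt; interior L_c = 77 − 30 = 47, R_n = 152.28 kN/bolt. φR_n = 0.75 × (2×113.4 + 2×152.28) = 398.5 kN.
Tension rupture (net): A_n = (217 − 2×32)×6 = 918 mm² (U = 1.0, A_e = A_n). φR_n = 0.75 × 450 × 918 = 309.8 kN.
Block shear: shear path 2×[50+1×77] = 2×127 mm, A_gv = 1524, A_nv = 2×(127 − 1.5×32)×6 = 948 mm²; tension across gage: (74 − 1×32)×6 = 252 mm². R_n = min(0.6×450×948, 0.6×345×1524) + 1.0×450×252 = min(255.96, 315.47) + 113.4 = 369.36 kN. φR_n = 0.75 × 369.36 = 277.0 kN.
Governing: min(994.5, 398.5, 309.8, 277.0) = 277.0 kN → block shear.

277.0 kN (block shear governs)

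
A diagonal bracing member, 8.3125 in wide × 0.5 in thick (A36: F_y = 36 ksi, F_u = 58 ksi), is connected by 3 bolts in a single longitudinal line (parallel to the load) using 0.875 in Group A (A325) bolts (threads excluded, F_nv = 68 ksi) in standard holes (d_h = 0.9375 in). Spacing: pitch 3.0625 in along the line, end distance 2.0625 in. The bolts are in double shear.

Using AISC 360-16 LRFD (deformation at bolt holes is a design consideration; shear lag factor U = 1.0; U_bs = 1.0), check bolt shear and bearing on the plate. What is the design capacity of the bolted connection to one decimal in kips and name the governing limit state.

Bolt shear: A_b = π(0.875)²/4 = 0.60132 in². φR_n = 0.75 × 68 × 0.60132 × 3 × 2 = 184.0 kips.
Bearing (0.5 in plate, F_u = 58 ksi): end bolts L_c = 2.0625 − 0.9375/2 = 1.59375, R_n = min(1.2×1.59375×0.5×58, 2.4×0.875×0.5×58) = 55.463 kips/bolt; interior L_c = 3.0625 − 0.9375 = 2.125, R_n = 60.9 kips/bolt. φR_n = 0.75 × (1×55.463 + 2×60.9) = 132.9 kips.
Governing: min(184.0, 132.9) = 132.9 kips → bearing.

132.9 kips (bearing governs)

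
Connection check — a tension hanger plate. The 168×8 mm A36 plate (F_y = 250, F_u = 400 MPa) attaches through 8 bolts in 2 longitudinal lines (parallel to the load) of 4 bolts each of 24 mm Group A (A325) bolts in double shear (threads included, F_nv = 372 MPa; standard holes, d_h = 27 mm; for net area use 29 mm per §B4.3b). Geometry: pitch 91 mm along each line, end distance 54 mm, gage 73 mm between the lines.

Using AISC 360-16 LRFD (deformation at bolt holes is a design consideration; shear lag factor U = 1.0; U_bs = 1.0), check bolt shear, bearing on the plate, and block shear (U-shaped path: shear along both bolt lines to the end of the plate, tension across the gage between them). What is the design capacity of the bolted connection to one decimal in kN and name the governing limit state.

Bolt shear: A_b = π(24)²/4 = 452.39 mm². φR_n = 0.75 × 372 × 452.39 × 8 × 2 = 2019.5 kN.
Bearing (8 mm plate, F_u = 400 MPa): end bolts L_c = 54 − 27/2 = 40.5, R_n = min(1.2×40.5×8×400, 2.4×24×8×400) = 155.52 kN/bolt; interior L_c = 91 − 27 = 64, R_n = 184.32 kN/bolt. φR_n = 0.75 × (2×155.52 + 6×184.32) = 1062.7 kN.
Block shear: shear path 2×[54+3×91] = 2×327 mm, A_gv = 5232, A_nv = 2×(327 − 3.5×29)×8 = 3608 mm²; tension across gage: (73 − 1×29)×8 = 352 mm². R_n = min(0.6×400×3608, 0.6×250×5232) + 1.0×400×352 = min(865.92, 784.8) + 140.8 = 925.6 kN. φR_n = 0.75 × 925.6 = 694.2 kN.
Governing: min(2019.5, 1062.7, 694.2) = 694.2 kN → block shear.

694.2 kN (block shear governs)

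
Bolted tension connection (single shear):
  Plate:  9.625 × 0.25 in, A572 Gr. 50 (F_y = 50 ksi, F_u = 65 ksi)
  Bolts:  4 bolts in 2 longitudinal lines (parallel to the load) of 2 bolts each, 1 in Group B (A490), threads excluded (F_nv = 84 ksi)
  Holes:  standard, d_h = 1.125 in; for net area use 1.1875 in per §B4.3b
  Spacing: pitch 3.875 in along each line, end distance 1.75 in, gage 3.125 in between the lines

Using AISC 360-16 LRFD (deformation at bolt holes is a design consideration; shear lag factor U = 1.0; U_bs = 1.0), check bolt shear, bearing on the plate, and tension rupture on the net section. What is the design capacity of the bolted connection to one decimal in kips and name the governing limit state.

88.4 kips (net-section rupture governs)

Bolt shear: A_b = π(1)²/4 = 0.7854 in². φR_n = 0.75 × 84 × 0.7854 × 4 × 1 = 197.9 kips.
Bearing (0.25 in plate, F_u = 65 ksi): end bolts L_c = 1.75 − 1.125/2 = 1.1875, R_n = min(1.2×1.1875×0.25×65, 2.4×1×0.25×65) = 23.156 kips/bolt; interior L_c = 3.875 − 1.125 = 2.75, R_n = 39 kips/bolt. φR_n = 0.75 × (2×23.156 + 2×39) = 93.2 kips.
Tension rupture (net): A_n = (9.625 − 2×1.1875)×0.25 = 1.8125 in² (U = 1.0, A_e = A_n). φR_n = 0.75 × 65 × 1.8125 = 88.4 kips.
Governing: min(197.9, 93.2, 88.4) = 88.4 kips → net-section rupture.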